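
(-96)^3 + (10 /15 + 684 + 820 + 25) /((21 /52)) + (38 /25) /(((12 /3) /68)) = -1387452802 /1575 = -880922.41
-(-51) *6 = 306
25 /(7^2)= 25 /49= 0.51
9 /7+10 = 79 /7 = 11.29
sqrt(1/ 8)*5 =5*sqrt(2)/ 4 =1.77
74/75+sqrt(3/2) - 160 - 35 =-14551/75+sqrt(6)/2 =-192.79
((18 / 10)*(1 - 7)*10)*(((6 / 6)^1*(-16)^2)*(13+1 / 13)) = -4700160 / 13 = -361550.77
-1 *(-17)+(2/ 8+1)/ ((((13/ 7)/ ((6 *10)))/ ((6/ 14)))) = 34.31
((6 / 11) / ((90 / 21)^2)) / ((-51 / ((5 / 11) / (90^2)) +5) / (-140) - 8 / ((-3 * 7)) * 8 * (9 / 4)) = 686 / 150112875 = 0.00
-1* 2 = -2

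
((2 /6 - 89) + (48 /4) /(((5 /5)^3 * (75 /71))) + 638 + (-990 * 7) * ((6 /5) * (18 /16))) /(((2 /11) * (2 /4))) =-96742.87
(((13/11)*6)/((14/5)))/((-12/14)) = -65/22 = -2.95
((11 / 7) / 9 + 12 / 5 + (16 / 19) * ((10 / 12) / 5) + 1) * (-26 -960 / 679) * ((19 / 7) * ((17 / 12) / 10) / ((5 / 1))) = -1758920623 / 224579250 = -7.83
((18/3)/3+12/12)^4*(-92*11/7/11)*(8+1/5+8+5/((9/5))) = -101016/5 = -20203.20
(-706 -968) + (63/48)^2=-428103/256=-1672.28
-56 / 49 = -8 / 7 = -1.14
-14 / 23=-0.61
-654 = -654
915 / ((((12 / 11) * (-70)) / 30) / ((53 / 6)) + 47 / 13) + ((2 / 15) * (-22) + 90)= 136955177 / 378255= 362.07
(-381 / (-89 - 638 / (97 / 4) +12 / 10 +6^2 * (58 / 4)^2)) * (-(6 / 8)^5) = 44902755 / 3702396928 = 0.01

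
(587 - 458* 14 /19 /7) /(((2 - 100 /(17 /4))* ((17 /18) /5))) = -153555 /1159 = -132.49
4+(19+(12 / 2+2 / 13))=379 / 13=29.15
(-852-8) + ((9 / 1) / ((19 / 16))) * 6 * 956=809644 / 19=42612.84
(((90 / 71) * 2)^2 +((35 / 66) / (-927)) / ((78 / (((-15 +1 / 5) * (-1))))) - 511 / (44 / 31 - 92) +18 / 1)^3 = 3027841891917724333206494263349090819 / 111376841173274906169672130933248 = 27185.56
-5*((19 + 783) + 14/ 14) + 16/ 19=-76269/ 19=-4014.16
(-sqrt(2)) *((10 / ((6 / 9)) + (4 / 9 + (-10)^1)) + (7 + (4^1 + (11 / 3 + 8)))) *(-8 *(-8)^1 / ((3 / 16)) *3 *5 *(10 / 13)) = -12953600 *sqrt(2) / 117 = -156573.99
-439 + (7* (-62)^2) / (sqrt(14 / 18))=-439 + 11532* sqrt(7)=30071.80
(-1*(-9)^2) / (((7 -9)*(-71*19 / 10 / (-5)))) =2025 / 1349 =1.50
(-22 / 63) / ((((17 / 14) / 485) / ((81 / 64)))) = -48015 / 272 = -176.53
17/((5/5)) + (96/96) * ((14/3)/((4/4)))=65/3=21.67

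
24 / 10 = 12 / 5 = 2.40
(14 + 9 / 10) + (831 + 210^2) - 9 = 449369 / 10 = 44936.90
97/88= 1.10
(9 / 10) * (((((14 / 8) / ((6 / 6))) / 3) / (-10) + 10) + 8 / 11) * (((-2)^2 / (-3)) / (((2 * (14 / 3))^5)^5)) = -11932365486785769 / 1660899937344146881779792323191557324800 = -0.00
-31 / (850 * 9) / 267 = -31 / 2042550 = -0.00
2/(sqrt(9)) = 0.67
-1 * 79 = -79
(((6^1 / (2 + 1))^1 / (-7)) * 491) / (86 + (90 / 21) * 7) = -491 / 406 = -1.21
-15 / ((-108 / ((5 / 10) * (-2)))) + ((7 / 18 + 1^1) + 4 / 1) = 21 / 4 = 5.25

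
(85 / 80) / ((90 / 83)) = 1411 / 1440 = 0.98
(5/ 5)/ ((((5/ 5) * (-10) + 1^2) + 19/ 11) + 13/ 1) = 11/ 63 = 0.17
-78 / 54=-13 / 9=-1.44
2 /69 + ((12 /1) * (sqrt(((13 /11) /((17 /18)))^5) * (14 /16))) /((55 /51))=2 /69 + 5174442 * sqrt(4862) /21156245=17.08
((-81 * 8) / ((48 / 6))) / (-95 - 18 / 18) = 27 / 32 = 0.84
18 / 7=2.57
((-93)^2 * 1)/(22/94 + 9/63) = 91791/4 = 22947.75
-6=-6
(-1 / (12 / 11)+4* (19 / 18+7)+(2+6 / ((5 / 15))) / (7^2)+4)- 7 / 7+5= 70055 / 1764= 39.71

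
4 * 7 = 28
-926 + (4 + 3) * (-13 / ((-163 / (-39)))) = -154487 / 163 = -947.77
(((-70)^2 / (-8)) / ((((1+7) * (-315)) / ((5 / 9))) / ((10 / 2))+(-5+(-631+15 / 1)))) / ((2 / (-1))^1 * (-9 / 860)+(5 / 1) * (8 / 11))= 14485625 / 132181659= 0.11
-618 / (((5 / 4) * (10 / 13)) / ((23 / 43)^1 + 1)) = -1060488 / 1075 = -986.50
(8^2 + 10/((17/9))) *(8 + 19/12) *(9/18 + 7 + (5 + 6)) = 12285.27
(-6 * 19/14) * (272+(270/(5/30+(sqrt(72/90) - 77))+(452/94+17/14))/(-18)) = -2213.74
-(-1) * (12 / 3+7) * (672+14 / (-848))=3134131 / 424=7391.82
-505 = -505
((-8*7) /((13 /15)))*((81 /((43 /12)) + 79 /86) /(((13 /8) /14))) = -95161920 /7267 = -13095.08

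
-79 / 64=-1.23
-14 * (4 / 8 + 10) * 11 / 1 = -1617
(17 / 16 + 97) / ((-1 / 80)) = -7845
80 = 80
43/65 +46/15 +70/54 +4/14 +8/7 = 6.45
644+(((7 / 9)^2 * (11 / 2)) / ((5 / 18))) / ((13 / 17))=385903 / 585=659.66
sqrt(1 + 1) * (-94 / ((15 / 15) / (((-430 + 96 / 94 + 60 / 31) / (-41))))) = -1244404 * sqrt(2) / 1271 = -1384.62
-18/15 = -6/5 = -1.20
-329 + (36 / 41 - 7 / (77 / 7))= -148270 / 451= -328.76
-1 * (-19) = 19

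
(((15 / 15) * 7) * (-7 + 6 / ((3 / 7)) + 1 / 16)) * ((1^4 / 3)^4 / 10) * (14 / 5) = 5537 / 32400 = 0.17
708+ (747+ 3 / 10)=1455.30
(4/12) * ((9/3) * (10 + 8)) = 18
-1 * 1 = -1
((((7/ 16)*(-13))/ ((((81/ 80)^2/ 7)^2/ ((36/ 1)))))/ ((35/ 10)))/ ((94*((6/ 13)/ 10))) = -423987200000/ 674398629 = -628.69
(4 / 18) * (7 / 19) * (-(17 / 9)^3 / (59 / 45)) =-343910 / 817209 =-0.42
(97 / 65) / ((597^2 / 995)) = 97 / 23283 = 0.00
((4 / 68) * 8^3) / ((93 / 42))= 7168 / 527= 13.60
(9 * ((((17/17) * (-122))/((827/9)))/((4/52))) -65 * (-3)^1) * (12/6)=79.32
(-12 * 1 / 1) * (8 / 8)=-12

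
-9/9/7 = -1/7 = -0.14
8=8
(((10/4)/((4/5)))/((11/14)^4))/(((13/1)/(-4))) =-480200/190333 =-2.52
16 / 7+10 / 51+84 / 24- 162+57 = -99.02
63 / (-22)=-63 / 22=-2.86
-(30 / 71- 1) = 41 / 71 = 0.58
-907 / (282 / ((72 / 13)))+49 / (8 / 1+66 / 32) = -181900 / 14053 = -12.94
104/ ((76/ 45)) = 1170/ 19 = 61.58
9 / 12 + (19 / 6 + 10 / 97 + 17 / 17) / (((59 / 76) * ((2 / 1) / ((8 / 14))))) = 2.32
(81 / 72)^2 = 81 / 64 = 1.27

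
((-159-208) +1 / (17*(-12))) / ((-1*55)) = 74869 / 11220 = 6.67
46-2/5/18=2069/45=45.98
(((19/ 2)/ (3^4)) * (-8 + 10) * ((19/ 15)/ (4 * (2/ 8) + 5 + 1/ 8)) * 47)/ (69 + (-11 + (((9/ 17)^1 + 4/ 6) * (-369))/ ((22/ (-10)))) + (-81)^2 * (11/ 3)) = 6345658/ 67676708925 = 0.00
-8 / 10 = -4 / 5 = -0.80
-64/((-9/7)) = 448/9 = 49.78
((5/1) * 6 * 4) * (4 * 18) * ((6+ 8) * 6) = 725760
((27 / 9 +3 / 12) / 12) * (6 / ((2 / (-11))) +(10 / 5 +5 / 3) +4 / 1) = -6.86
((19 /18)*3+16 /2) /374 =0.03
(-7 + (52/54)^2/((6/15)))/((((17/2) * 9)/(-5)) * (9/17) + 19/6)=17065/17982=0.95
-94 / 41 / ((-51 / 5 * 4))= 235 / 4182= 0.06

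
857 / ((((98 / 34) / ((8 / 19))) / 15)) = 1748280 / 931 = 1877.85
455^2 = 207025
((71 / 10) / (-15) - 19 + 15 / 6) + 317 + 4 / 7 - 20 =147314 / 525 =280.60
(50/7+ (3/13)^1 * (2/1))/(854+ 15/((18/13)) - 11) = 4152/466193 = 0.01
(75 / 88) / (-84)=-0.01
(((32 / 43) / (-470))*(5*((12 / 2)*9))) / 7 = -0.06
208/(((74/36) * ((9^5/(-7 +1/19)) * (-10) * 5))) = 9152/38436525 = 0.00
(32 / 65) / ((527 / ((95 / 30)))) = 304 / 102765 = 0.00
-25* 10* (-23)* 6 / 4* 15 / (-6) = -43125 / 2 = -21562.50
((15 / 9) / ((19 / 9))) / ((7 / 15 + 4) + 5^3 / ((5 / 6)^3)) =225 / 62833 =0.00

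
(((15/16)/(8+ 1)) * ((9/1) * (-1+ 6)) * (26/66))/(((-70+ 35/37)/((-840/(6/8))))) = 24050/803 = 29.95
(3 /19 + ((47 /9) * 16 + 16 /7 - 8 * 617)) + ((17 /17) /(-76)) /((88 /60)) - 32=-514251385 /105336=-4882.01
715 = 715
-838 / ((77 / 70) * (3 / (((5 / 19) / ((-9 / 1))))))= 41900 / 5643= 7.43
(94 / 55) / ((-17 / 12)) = -1128 / 935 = -1.21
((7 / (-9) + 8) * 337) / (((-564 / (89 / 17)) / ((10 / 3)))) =-9747725 / 129438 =-75.31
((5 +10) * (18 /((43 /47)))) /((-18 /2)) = -1410 /43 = -32.79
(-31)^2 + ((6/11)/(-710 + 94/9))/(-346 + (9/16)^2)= 736223269343/766101215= 961.00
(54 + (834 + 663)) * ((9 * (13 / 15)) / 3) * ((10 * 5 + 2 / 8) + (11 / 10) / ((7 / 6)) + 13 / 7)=21392943 / 100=213929.43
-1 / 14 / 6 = -1 / 84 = -0.01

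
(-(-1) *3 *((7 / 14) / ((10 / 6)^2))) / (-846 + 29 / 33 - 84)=-891 / 1533050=-0.00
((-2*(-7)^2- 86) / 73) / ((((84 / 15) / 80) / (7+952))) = -2520800 / 73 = -34531.51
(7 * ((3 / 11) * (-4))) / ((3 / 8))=-20.36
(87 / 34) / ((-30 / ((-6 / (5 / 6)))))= 261 / 425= 0.61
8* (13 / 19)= 104 / 19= 5.47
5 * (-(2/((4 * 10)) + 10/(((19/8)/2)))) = -3219/76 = -42.36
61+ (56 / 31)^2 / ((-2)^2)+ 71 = 127636 / 961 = 132.82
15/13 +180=2355/13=181.15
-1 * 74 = -74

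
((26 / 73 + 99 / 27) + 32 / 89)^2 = 7296063889 / 379899081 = 19.21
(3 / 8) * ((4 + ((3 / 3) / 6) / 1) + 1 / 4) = 53 / 32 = 1.66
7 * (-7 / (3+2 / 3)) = -147 / 11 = -13.36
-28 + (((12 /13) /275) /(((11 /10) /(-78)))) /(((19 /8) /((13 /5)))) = -1624276 /57475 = -28.26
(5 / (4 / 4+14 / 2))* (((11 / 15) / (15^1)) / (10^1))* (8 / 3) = 11 / 1350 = 0.01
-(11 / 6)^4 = -14641 / 1296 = -11.30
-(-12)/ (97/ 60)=720/ 97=7.42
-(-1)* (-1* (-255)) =255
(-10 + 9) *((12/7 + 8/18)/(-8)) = 17/63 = 0.27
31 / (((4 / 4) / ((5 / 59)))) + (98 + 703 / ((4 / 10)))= 219259 / 118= 1858.13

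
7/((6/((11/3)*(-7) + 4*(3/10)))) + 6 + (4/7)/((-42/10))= -100021/4410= -22.68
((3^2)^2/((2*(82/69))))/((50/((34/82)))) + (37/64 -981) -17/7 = -18499001197/18827200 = -982.57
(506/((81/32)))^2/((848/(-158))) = -2589036032/347733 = -7445.47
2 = 2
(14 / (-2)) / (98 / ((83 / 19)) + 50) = -581 / 6012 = -0.10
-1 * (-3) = 3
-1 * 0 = 0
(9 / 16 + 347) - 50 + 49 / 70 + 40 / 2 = 25461 / 80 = 318.26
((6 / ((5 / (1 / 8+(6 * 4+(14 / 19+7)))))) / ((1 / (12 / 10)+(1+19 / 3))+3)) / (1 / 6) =130761 / 6365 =20.54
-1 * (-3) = 3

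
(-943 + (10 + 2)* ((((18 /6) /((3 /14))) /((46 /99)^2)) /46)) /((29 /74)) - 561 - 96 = -36745679 /12167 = -3020.11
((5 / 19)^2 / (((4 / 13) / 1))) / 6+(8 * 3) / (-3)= -68987 / 8664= -7.96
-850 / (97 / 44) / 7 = -37400 / 679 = -55.08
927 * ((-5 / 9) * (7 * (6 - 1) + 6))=-21115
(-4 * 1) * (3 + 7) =-40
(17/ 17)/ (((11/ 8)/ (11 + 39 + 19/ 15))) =6152/ 165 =37.28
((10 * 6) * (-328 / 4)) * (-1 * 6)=29520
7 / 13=0.54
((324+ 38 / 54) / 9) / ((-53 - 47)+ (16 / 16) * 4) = -8767 / 23328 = -0.38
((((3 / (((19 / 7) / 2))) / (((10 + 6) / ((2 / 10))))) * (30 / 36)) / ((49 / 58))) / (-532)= -29 / 566048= -0.00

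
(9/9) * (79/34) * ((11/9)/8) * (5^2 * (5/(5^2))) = 4345/2448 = 1.77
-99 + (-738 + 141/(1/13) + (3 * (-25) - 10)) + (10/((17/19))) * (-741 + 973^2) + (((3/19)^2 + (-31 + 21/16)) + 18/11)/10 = 114207967328079/10801120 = 10573715.26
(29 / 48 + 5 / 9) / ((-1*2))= -167 / 288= -0.58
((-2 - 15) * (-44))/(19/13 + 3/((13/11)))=187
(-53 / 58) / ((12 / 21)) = -371 / 232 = -1.60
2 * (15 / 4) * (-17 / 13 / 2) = -255 / 52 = -4.90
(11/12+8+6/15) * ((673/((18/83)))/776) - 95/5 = 15301661/838080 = 18.26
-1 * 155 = -155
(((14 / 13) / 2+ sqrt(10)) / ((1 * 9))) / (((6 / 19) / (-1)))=-19 * sqrt(10) / 54 - 133 / 702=-1.30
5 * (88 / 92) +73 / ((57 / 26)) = 49924 / 1311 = 38.08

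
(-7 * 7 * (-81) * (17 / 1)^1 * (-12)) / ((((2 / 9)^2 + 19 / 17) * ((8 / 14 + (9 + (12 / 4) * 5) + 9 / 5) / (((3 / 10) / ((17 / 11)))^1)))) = -7574923818 / 1483261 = -5106.94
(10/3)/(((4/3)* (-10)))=-1/4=-0.25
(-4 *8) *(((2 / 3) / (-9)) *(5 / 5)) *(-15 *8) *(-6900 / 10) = 588800 / 3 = 196266.67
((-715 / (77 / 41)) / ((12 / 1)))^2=1006.55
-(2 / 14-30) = 29.86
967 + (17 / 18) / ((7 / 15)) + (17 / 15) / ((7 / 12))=29129 / 30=970.97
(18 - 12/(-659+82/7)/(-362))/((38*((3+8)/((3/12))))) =335499/31164218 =0.01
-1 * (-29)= 29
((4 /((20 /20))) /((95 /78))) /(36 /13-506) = -0.01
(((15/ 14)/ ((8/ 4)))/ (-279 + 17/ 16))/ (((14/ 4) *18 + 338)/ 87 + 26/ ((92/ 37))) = -0.00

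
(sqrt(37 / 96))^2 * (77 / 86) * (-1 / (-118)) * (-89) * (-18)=4.68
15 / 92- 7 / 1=-629 / 92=-6.84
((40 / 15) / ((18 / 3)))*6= 8 / 3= 2.67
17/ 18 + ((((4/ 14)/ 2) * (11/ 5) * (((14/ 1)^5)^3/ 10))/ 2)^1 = 1100088675730244009/ 450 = 2444641501622764.46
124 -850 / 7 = 18 / 7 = 2.57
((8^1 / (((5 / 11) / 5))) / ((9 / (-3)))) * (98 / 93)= -8624 / 279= -30.91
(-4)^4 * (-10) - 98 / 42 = -7687 / 3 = -2562.33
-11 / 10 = -1.10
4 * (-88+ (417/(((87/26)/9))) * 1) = 119896/29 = 4134.34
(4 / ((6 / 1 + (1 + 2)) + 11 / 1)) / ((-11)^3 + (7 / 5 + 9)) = -1 / 6603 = -0.00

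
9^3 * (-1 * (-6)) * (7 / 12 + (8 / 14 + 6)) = 438129 / 14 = 31294.93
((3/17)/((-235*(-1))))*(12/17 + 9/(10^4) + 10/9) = 2781377/2037450000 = 0.00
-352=-352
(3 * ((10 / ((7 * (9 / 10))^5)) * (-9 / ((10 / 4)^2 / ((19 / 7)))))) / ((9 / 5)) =-15200000 / 2315685267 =-0.01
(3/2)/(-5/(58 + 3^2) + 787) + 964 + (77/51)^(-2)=12305498185/12759208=964.44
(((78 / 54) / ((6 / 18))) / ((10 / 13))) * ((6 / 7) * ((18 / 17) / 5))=3042 / 2975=1.02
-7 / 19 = -0.37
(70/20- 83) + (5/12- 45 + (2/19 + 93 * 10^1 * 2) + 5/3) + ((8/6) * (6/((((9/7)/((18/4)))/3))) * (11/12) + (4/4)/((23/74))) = 9533099/5244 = 1817.91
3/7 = 0.43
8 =8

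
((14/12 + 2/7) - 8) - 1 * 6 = -527/42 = -12.55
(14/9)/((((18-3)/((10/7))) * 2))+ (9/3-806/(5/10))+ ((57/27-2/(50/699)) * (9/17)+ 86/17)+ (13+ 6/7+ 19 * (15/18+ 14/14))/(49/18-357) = -828633046198/512232525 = -1617.69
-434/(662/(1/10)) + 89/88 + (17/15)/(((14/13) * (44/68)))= 1573391/611688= 2.57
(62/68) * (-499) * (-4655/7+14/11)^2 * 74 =-30509048296153/2057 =-14831817353.50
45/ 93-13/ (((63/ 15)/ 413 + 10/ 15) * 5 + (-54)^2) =7679634/ 16018661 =0.48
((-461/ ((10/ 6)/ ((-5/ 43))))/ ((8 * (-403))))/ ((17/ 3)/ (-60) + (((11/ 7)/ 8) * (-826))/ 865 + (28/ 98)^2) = 527566095/ 10596960764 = 0.05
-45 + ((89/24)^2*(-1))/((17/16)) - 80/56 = -254347/4284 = -59.37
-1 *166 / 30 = -5.53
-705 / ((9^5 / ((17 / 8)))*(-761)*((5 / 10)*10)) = 799 / 119830104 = 0.00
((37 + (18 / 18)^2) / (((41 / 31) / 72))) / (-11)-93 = -126759 / 451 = -281.06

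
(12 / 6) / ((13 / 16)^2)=512 / 169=3.03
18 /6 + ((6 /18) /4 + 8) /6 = 313 /72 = 4.35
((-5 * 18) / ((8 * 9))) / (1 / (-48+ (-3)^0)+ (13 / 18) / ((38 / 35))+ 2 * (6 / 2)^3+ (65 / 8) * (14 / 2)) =-80370 / 7170221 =-0.01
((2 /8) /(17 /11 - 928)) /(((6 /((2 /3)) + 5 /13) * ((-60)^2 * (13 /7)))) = -77 /17903548800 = -0.00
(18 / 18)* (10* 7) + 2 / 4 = 141 / 2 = 70.50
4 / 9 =0.44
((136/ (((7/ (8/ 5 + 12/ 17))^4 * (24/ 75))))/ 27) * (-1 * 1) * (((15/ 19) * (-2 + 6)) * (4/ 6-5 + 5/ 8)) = 27352192/ 12601845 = 2.17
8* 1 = 8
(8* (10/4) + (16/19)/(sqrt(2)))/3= 8* sqrt(2)/57 + 20/3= 6.87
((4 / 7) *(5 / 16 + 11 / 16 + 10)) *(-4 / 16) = -11 / 7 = -1.57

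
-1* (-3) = 3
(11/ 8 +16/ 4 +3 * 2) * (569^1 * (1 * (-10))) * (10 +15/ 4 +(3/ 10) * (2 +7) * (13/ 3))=-26355511/ 16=-1647219.44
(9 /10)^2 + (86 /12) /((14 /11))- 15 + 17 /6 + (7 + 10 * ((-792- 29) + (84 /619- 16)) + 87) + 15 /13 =-11658997319 /1408225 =-8279.21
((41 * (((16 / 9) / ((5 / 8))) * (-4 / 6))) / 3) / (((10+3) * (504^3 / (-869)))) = 35629 / 2632994910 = 0.00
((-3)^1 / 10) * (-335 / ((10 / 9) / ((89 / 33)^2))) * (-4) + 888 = -1054881 / 605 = -1743.60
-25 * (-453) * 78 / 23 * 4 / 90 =39260 / 23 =1706.96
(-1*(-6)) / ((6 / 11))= 11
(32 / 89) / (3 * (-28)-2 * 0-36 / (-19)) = -76 / 17355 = -0.00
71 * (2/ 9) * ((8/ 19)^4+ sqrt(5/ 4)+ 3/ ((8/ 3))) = 71 * sqrt(5)/ 9+ 85601647/ 4691556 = 35.89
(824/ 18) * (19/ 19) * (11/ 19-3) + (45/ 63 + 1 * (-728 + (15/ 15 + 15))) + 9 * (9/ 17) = -16632284/ 20349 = -817.35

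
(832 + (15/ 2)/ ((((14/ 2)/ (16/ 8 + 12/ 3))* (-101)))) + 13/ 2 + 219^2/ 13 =83228991/ 18382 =4527.74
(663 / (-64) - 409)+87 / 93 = -830153 / 1984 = -418.42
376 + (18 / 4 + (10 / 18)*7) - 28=6415 / 18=356.39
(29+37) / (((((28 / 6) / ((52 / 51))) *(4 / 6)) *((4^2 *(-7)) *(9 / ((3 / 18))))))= -143 / 39984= -0.00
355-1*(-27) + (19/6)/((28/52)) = 16291/42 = 387.88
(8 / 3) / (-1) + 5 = 7 / 3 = 2.33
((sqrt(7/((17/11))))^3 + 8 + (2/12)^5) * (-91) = -7007 * sqrt(1309)/289 - 5661019/7776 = -1605.22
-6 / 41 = -0.15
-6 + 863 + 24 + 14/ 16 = 881.88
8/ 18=0.44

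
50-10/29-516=-13524/29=-466.34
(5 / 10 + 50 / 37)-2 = -11 / 74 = -0.15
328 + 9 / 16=5257 / 16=328.56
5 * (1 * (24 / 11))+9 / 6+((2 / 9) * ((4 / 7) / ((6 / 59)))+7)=85895 / 4158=20.66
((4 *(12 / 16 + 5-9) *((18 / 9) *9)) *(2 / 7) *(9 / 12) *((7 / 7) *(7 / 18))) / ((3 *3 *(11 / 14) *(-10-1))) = 91 / 363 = 0.25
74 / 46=37 / 23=1.61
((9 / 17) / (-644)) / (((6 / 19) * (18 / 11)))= -209 / 131376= -0.00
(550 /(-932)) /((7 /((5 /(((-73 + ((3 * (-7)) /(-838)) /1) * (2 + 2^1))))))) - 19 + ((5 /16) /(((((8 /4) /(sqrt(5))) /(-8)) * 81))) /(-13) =-7579705143 /398962172 + 5 * sqrt(5) /4212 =-19.00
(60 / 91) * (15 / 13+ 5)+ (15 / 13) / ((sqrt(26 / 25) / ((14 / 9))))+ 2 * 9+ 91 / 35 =175 * sqrt(26) / 507+ 145849 / 5915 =26.42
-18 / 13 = -1.38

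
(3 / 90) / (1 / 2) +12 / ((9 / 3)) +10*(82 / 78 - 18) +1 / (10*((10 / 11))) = -644711 / 3900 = -165.31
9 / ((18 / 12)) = 6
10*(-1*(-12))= 120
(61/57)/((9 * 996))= 61/510948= 0.00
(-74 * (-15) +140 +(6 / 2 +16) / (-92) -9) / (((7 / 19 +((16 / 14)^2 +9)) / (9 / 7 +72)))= 8518.63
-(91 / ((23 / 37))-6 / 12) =-6711 / 46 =-145.89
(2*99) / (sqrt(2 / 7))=99*sqrt(14)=370.42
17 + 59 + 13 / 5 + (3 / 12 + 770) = 16977 / 20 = 848.85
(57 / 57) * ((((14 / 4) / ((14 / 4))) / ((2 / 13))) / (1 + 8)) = 13 / 18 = 0.72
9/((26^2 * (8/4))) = 9/1352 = 0.01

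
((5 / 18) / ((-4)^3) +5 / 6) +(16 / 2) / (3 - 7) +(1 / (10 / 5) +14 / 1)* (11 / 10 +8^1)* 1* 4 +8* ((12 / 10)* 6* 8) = 5687591 / 5760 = 987.43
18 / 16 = 9 / 8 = 1.12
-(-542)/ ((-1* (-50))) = 271/ 25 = 10.84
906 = 906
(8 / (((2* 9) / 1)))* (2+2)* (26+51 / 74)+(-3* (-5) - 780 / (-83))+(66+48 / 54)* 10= 20473145 / 27639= 740.73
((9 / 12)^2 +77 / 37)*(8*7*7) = 76685 / 74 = 1036.28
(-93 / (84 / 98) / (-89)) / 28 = 31 / 712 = 0.04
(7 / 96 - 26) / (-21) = 2489 / 2016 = 1.23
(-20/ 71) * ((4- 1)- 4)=20/ 71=0.28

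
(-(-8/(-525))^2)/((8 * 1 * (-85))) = 8/23428125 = 0.00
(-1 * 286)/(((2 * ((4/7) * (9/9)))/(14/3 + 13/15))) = -83083/60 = -1384.72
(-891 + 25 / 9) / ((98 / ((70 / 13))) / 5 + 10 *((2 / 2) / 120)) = -238.56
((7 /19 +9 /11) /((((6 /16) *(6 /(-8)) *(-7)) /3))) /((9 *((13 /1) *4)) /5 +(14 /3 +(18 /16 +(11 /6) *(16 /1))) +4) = 317440 /23301201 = 0.01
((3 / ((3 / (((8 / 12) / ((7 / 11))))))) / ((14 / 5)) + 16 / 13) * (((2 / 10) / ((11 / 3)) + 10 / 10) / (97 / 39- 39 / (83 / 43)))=-0.10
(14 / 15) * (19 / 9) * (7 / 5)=1862 / 675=2.76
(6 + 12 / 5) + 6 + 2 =82 / 5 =16.40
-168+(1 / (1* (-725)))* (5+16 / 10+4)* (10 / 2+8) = -609689 / 3625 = -168.19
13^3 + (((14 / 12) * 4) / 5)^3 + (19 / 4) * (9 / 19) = 29700851 / 13500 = 2200.06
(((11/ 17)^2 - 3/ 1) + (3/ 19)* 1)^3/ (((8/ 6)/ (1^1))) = -7069060936329/ 662238343084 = -10.67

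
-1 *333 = -333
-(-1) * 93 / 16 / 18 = 31 / 96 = 0.32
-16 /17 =-0.94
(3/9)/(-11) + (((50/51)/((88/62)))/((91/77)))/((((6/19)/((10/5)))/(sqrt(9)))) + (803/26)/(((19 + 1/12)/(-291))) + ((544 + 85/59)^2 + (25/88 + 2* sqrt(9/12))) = 297047.67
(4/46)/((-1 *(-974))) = 1/11201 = 0.00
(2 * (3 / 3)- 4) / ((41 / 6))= -12 / 41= -0.29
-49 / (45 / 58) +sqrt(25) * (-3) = -3517 / 45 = -78.16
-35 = -35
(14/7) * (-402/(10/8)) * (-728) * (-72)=-168569856/5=-33713971.20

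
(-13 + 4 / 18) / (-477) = 115 / 4293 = 0.03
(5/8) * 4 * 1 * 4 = 10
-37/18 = -2.06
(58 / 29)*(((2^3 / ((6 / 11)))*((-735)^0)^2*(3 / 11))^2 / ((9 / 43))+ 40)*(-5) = -10480 / 9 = -1164.44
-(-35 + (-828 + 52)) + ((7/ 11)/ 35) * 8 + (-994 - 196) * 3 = -151737/ 55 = -2758.85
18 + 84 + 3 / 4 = 411 / 4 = 102.75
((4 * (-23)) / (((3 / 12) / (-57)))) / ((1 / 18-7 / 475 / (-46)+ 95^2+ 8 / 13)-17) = 13406023800 / 5757554411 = 2.33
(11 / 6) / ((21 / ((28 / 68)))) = 11 / 306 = 0.04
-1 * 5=-5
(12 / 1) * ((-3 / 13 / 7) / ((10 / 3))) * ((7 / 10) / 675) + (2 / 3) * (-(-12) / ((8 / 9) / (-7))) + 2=-495626 / 8125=-61.00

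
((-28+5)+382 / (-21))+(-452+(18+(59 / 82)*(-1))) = -819517 / 1722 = -475.91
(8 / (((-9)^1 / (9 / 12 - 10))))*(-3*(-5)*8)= 2960 / 3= 986.67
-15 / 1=-15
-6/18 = -1/3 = -0.33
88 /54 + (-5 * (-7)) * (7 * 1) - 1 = 6632 /27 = 245.63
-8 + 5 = -3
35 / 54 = 0.65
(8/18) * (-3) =-4/3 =-1.33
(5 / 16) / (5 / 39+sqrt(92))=-975 / 2238512+7605 * sqrt(23) / 1119256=0.03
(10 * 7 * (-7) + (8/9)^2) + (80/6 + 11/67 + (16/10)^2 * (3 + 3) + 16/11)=-684870577/1492425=-458.90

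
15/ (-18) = -5/ 6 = -0.83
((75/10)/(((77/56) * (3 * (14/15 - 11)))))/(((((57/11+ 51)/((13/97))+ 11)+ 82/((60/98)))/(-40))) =292500/22840109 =0.01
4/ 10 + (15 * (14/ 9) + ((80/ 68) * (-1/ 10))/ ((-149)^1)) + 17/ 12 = 25.15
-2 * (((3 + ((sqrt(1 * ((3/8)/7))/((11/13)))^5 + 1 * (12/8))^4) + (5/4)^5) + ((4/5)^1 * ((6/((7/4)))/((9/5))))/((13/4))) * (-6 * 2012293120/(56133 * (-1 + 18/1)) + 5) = 313779717603709396848944526337115 * sqrt(42)/3888617547462354353278894997504 + 370830108447542915544271887647296473502365780432595/1265652568263256044890321157298661050898448384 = 293518.13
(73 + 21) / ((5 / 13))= 1222 / 5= 244.40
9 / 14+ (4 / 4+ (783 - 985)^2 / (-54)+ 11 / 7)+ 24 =-275341 / 378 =-728.42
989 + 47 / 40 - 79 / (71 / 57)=2631977 / 2840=926.75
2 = 2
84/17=4.94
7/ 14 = 0.50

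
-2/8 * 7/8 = -0.22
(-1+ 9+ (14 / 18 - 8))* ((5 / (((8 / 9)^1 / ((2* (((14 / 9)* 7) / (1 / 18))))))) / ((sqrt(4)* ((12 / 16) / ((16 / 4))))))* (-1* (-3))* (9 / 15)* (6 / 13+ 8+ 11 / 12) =1003618 / 13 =77201.38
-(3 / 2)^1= -1.50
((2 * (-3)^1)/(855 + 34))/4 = -0.00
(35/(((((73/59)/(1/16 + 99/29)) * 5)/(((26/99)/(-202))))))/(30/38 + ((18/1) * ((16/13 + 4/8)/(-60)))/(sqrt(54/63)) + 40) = -43102233478850/68744095831537137-40642304521 * sqrt(42)/30552931480683172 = -0.00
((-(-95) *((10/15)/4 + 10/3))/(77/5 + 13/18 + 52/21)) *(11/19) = 121275/11717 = 10.35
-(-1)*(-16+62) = 46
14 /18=7 /9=0.78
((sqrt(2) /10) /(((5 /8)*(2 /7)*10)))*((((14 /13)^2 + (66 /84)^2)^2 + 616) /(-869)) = -679339903841*sqrt(2) /17026183174000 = -0.06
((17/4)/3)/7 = 17/84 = 0.20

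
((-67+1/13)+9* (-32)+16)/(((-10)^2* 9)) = -2203/5850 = -0.38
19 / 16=1.19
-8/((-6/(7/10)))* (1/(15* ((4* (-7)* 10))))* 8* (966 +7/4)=-3871/2250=-1.72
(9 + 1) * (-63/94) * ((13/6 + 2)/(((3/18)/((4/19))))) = -31500/893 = -35.27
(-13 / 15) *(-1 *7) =91 / 15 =6.07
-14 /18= -7 /9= -0.78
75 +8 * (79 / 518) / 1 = 19741 / 259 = 76.22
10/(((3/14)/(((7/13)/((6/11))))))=5390/117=46.07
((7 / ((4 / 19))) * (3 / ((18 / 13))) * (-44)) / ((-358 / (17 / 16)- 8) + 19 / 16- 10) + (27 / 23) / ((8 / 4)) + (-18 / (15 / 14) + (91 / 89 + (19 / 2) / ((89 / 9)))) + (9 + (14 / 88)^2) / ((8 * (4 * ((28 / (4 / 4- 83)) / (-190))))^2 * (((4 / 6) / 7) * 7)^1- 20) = -29781577757450380670807 / 5205981418327533455040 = -5.72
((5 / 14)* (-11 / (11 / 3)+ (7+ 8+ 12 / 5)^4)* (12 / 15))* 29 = 3322697388 / 4375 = 759473.69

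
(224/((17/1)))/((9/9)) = 224/17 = 13.18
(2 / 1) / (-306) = -1 / 153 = -0.01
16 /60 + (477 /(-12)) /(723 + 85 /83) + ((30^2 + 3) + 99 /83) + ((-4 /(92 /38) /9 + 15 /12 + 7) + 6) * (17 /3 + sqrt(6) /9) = 11647 * sqrt(6) /7452 + 60964404215399 /61948500840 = 987.94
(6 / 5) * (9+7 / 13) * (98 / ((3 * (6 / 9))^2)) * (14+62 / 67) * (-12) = -43747200 / 871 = -50226.41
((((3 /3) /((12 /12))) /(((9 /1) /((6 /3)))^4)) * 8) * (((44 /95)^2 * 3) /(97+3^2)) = 123904 /1046096775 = 0.00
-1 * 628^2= -394384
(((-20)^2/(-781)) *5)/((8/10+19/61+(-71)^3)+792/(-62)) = 2363750/330378500507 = 0.00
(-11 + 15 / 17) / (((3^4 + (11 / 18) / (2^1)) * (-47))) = 6192 / 2338673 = 0.00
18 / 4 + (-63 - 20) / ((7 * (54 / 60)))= -8.67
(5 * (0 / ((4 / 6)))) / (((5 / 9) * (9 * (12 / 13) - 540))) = 0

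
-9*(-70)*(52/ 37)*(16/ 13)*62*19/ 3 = 15832320/ 37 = 427900.54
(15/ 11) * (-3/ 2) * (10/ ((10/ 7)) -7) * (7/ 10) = 0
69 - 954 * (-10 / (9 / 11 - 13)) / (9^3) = 368633 / 5427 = 67.93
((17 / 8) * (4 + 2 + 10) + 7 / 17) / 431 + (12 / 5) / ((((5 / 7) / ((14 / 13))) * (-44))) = -62763 / 26194025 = -0.00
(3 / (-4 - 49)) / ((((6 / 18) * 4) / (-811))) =7299 / 212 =34.43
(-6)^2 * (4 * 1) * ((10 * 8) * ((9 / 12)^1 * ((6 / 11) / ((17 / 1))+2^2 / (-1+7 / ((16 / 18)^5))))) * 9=416698950528 / 14233505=29275.92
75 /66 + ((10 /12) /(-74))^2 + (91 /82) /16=214420271 /177816672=1.21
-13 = -13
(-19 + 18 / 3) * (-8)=104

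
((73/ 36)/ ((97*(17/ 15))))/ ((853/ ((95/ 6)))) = 34675/ 101274984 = 0.00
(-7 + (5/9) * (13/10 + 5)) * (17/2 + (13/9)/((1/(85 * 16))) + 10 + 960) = -370811/36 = -10300.31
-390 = -390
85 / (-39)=-85 / 39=-2.18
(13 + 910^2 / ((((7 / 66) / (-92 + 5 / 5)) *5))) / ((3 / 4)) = -568407788 / 3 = -189469262.67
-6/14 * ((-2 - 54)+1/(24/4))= 335/14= 23.93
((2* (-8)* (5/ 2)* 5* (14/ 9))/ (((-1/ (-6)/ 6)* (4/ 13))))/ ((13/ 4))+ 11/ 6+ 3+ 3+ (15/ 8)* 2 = -134261/ 12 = -11188.42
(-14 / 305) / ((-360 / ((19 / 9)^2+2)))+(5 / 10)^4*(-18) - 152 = -1361855803 / 8893800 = -153.12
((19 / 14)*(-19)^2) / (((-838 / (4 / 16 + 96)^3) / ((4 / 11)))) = -189565.05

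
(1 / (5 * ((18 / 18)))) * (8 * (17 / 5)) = 136 / 25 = 5.44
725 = 725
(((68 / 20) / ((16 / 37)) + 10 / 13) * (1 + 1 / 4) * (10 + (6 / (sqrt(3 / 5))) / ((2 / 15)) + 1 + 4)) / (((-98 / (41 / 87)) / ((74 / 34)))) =-68090545 * sqrt(15) / 40197248-68090545 / 40197248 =-8.25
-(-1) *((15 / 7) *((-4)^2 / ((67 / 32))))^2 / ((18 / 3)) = 9830400 / 219961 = 44.69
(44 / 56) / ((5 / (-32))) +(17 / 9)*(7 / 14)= -2573 / 630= -4.08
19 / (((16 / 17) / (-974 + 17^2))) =-221255 / 16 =-13828.44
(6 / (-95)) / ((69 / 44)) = -88 / 2185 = -0.04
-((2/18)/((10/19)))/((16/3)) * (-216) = 171/20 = 8.55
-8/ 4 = -2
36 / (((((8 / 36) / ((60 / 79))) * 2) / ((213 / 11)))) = 1191.23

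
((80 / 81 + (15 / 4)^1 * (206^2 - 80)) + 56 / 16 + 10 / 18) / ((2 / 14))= 180124609 / 162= 1111880.30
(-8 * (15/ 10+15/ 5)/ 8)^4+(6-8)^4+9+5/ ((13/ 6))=90973/ 208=437.37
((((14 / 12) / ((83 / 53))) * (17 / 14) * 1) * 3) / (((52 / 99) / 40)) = 445995 / 2158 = 206.67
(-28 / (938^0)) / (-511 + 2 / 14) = 49 / 894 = 0.05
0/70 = 0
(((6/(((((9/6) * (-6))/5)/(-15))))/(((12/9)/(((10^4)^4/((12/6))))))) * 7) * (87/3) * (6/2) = 114187500000000000000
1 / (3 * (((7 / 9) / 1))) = 3 / 7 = 0.43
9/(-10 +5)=-9/5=-1.80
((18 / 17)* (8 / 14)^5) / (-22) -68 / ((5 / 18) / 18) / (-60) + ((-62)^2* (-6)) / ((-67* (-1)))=-1425601244292 / 5264372575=-270.80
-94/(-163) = 94/163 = 0.58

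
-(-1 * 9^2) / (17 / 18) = 1458 / 17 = 85.76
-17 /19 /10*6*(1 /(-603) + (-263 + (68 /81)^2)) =1960139134 /13920255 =140.81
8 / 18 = 4 / 9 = 0.44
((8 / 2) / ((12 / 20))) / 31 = 20 / 93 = 0.22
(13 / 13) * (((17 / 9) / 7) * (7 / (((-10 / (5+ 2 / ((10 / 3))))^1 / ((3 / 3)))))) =-238 / 225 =-1.06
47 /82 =0.57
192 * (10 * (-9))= -17280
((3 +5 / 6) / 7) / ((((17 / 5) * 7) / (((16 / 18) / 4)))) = 115 / 22491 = 0.01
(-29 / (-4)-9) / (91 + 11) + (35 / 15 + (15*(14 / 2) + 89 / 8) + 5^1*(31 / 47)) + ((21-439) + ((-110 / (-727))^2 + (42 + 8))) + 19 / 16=-1655736712651 / 6756714736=-245.05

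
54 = 54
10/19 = 0.53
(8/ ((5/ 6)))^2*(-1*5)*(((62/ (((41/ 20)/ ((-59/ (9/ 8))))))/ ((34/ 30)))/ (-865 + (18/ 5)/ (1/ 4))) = -2247475200/ 2964341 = -758.17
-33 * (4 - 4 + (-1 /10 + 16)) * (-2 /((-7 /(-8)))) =41976 /35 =1199.31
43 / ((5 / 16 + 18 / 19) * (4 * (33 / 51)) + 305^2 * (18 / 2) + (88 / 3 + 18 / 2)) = 0.00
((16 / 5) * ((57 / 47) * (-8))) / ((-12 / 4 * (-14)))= -1216 / 1645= -0.74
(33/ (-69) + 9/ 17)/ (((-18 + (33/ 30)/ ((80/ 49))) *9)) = -0.00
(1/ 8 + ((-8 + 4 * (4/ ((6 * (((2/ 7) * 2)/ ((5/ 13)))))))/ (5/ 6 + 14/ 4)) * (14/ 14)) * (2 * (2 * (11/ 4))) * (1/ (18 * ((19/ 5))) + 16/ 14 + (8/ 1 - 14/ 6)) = -5570917/ 56784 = -98.11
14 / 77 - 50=-548 / 11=-49.82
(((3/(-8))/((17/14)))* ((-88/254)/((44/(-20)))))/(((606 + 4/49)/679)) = -3493455/64117982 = -0.05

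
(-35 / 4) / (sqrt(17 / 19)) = -35*sqrt(323) / 68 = -9.25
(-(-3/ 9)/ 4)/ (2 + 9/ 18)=1/ 30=0.03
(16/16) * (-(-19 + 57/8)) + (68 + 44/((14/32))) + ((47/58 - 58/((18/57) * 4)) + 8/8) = 664249/4872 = 136.34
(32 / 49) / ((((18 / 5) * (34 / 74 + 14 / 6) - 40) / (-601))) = 177896 / 13573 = 13.11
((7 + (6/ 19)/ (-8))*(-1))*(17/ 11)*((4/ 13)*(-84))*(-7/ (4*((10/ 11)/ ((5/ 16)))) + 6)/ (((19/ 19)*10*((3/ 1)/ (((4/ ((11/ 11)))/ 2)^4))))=43499141/ 54340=800.50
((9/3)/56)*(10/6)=5/56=0.09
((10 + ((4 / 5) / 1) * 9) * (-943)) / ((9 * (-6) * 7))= 40549 / 945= 42.91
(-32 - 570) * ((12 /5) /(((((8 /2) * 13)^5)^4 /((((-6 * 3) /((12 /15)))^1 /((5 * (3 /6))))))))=8127 /13060111659964438382077671752335360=0.00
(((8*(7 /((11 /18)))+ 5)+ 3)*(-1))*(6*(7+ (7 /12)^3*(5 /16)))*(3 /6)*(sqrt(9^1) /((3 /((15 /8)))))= -133746935 /33792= -3957.95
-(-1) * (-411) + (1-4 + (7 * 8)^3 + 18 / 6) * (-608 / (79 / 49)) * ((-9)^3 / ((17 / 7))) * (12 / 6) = 53397300253659 / 1343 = 39759717240.25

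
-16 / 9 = -1.78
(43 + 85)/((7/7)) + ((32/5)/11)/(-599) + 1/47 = 198228561/1548415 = 128.02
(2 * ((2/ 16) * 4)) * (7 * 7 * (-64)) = -3136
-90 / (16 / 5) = -28.12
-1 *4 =-4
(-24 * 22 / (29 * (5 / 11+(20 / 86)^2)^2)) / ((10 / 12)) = -1310522149728 / 15517758625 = -84.45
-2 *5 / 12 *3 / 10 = -1 / 4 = -0.25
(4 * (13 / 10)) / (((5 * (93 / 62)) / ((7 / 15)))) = 364 / 1125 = 0.32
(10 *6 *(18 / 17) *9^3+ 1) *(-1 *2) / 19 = -4875.15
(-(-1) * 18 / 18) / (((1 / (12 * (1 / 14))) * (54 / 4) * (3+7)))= 2 / 315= 0.01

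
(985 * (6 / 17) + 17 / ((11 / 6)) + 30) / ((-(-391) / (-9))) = -651186 / 73117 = -8.91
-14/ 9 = -1.56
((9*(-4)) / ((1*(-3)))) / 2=6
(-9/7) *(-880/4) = 1980/7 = 282.86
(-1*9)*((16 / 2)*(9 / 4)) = -162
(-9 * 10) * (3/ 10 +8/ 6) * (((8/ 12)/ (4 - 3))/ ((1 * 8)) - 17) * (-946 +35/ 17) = -159619509/ 68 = -2347345.72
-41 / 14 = -2.93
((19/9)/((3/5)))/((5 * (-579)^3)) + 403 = 2112051488840/5240822553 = 403.00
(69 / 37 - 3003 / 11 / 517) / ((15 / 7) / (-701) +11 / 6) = 752890824 / 1030804423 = 0.73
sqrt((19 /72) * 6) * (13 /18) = 13 * sqrt(57) /108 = 0.91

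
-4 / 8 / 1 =-1 / 2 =-0.50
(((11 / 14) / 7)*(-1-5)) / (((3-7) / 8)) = 66 / 49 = 1.35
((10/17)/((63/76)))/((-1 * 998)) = -0.00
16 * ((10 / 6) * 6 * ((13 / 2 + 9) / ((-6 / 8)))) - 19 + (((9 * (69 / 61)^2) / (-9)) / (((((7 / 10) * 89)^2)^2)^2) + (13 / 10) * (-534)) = -5091748577500267825786379463898 / 1266646135236724556032923015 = -4019.87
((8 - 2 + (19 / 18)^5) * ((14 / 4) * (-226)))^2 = 119388053410815817369 / 3570467226624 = 33437655.59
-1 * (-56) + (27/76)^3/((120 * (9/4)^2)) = 61456721/1097440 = 56.00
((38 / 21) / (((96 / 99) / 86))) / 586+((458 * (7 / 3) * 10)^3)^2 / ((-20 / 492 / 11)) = -403070832227012099243667500.00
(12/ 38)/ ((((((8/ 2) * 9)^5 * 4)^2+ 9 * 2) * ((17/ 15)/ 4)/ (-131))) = -2620/ 1049723712124748099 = -0.00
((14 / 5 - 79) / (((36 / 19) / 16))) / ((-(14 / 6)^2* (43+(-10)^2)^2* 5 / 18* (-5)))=-0.00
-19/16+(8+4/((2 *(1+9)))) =561/80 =7.01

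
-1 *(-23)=23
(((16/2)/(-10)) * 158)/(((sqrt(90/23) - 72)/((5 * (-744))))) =-43259136/6619 - 78368 * sqrt(230)/6619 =-6715.16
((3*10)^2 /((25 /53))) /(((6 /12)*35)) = 3816 /35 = 109.03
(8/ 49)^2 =64/ 2401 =0.03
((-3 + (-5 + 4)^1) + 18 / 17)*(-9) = 450 / 17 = 26.47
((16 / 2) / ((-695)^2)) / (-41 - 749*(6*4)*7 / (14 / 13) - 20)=-8 / 56468037625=-0.00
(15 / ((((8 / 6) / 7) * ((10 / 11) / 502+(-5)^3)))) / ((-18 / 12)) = 19327 / 46016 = 0.42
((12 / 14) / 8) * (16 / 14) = 6 / 49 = 0.12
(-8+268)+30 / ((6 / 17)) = 345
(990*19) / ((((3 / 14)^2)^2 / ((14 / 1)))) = 1124052160 / 9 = 124894684.44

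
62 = 62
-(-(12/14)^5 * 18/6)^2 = -544195584/282475249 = -1.93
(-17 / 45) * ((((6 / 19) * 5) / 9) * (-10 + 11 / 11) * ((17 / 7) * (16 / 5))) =9248 / 1995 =4.64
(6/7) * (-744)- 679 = -9217/7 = -1316.71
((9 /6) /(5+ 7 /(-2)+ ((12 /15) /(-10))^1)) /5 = 15 /71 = 0.21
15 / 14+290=4075 / 14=291.07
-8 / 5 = -1.60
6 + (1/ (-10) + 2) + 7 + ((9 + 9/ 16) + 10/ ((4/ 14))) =4757/ 80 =59.46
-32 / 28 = -8 / 7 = -1.14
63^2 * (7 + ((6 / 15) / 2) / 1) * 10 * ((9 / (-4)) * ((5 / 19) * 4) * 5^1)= -64297800 / 19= -3384094.74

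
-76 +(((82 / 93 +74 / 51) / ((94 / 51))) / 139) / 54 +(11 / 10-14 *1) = -4861150349 / 54681210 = -88.90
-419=-419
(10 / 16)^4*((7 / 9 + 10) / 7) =60625 / 258048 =0.23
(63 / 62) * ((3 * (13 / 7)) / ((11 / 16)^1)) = 2808 / 341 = 8.23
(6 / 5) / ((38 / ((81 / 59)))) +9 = 50688 / 5605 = 9.04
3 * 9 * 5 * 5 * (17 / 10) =2295 / 2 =1147.50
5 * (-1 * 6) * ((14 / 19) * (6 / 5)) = -504 / 19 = -26.53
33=33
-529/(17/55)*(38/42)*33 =-6080855/119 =-51099.62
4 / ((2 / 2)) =4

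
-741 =-741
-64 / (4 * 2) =-8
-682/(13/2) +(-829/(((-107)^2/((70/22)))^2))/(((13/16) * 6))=-64901713126532/618564637119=-104.92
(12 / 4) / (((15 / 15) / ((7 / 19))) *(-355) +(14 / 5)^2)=-175 / 55751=-0.00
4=4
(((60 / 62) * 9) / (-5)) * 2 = -108 / 31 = -3.48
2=2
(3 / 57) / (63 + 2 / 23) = 23 / 27569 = 0.00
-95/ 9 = -10.56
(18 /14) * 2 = 18 /7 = 2.57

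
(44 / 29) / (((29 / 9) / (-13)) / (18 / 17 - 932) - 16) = -81472248 / 859147591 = -0.09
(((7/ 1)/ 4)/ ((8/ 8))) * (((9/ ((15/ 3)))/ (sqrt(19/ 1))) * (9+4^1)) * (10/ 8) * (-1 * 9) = -7371 * sqrt(19)/ 304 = -105.69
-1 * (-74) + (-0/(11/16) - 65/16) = 1119/16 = 69.94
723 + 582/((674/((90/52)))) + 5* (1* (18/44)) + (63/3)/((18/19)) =216485531/289146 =748.71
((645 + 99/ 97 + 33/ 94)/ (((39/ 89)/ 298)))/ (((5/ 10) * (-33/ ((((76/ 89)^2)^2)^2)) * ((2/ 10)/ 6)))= -6516068739969793066270720/ 28836043777786489673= -225969.58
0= 0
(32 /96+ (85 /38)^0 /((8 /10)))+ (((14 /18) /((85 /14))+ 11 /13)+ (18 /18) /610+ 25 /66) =78422719 /26692380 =2.94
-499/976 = -0.51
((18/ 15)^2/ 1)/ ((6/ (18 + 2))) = 24/ 5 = 4.80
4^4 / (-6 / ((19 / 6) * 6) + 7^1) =4864 / 127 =38.30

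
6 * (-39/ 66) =-39/ 11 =-3.55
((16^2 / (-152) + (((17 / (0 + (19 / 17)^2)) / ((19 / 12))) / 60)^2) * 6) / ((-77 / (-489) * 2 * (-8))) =2870539972677 / 724506567400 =3.96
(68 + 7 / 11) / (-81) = -0.85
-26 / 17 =-1.53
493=493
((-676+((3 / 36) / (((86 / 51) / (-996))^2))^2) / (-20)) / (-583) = 2889583415078213 / 39863219660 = 72487.46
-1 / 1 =-1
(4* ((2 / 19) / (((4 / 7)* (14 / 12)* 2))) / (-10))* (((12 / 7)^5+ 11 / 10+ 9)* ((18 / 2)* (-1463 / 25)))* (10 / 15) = 414396873 / 1500625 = 276.15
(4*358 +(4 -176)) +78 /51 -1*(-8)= 21582 /17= 1269.53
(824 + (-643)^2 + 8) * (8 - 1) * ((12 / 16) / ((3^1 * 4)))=2899967 / 16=181247.94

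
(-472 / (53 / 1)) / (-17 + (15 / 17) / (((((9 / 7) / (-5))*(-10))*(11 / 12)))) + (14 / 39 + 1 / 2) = 17924651 / 12852606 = 1.39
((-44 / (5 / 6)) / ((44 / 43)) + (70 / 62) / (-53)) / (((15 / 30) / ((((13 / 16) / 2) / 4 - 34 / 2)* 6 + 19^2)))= -1409181287 / 52576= -26802.75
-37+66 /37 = -1303 /37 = -35.22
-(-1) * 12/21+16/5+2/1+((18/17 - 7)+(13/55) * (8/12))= -239/19635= -0.01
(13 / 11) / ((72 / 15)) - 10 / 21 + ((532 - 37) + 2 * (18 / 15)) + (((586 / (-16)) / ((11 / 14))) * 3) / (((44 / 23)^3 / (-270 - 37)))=2608887868277 / 393550080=6629.11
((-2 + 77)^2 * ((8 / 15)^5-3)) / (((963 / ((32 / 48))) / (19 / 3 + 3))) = -125739992 / 1170045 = -107.47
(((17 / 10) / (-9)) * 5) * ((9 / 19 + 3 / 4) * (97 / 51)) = -2.20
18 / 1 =18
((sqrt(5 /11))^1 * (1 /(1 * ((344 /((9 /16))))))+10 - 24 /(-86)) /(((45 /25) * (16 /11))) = 5 * sqrt(55) /88064+12155 /3096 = 3.93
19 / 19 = 1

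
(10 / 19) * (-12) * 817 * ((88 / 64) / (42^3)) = -2365 / 24696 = -0.10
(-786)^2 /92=154449 /23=6715.17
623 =623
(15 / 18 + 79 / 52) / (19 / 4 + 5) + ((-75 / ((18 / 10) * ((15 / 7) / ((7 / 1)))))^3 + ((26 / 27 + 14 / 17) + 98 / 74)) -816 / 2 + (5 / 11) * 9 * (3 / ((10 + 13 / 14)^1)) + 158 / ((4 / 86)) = -2146952495083018 / 852427719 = -2518632.90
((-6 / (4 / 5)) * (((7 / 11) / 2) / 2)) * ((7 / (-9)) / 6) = 245 / 1584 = 0.15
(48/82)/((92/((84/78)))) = 84/12259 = 0.01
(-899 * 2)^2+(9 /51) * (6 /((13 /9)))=714449846 /221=3232804.73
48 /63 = 16 /21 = 0.76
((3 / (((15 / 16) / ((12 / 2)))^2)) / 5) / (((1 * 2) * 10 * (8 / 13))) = 1248 / 625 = 2.00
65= 65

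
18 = 18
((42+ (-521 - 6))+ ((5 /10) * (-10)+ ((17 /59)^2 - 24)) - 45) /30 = -64853 /3481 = -18.63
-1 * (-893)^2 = -797449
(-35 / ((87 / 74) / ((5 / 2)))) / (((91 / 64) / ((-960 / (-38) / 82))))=-4736000 / 293683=-16.13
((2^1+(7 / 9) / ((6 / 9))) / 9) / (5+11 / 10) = 95 / 1647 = 0.06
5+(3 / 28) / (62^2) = 538163 / 107632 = 5.00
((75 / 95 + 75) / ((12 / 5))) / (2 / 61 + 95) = 36600 / 110143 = 0.33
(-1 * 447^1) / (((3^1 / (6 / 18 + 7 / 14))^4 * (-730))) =18625 / 5108832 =0.00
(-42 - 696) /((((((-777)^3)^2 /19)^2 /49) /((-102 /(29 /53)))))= 53342804 /1061427607445339453226554775124983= 0.00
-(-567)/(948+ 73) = 567/1021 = 0.56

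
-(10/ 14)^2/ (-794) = 25/ 38906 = 0.00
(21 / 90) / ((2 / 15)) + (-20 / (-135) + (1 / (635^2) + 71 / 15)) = 288789853 / 43548300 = 6.63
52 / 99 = 0.53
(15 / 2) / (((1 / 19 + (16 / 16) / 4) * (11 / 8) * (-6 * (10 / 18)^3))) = -110808 / 6325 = -17.52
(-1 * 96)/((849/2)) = -64/283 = -0.23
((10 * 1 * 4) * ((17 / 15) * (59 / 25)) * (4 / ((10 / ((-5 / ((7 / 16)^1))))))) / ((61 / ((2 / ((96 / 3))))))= -16048 / 32025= -0.50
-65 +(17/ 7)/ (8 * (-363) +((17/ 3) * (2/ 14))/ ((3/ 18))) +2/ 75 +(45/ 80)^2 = -12596780911/ 194822400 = -64.66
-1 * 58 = -58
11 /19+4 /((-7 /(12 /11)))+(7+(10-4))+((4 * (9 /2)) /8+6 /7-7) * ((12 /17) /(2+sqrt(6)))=390561 /24871-327 * sqrt(6) /238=12.34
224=224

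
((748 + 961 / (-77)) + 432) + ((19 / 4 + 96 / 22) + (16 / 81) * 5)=29379283 / 24948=1177.62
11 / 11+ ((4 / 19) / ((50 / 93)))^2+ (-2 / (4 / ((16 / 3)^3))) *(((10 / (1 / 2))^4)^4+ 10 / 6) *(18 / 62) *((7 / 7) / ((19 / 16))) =-765041049600000000001872998341 / 62949375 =-12153274748160724391653.98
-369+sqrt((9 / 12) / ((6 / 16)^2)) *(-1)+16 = -353 - 4 *sqrt(3) / 3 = -355.31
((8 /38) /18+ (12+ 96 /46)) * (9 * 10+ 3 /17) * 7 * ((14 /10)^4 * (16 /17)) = 304784322976 /9471975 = 32177.48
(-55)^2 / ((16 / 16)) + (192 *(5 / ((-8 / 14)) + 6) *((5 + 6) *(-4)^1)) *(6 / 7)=160567 / 7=22938.14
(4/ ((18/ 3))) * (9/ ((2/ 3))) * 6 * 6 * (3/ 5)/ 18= 54/ 5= 10.80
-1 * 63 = -63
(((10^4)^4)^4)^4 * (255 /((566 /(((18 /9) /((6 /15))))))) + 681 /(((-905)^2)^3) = 3502447743517833984375000000000000000000000000000000000000000000000000000000000000000000000000000000000000000000000000000000000000000000000000000000000000000000000000000000000000000000000000000000000000000000000000000000000000000000000000000000000000000000000000000000000192723 /155481209633811296875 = 22526501766784452296819790000000000000000000000000000000000000000000000000000000000000000000000000000000000000000000000000000000000000000000000000000000000000000000000000000000000000000000000000000000000000000000000000000000000000000000000000000000000000000.00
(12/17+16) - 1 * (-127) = 2443/17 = 143.71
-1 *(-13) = 13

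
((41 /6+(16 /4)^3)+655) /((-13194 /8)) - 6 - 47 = -1057633 /19791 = -53.44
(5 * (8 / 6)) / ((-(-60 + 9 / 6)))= 0.11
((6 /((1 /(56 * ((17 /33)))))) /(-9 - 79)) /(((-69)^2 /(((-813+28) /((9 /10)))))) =1868300 /5184729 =0.36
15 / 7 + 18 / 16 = 183 / 56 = 3.27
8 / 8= 1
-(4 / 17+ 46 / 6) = -7.90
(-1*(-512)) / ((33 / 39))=605.09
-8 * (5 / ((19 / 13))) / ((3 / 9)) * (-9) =14040 / 19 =738.95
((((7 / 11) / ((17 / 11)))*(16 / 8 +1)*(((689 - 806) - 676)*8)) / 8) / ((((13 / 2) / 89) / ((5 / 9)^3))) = -9500750 / 4131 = -2299.87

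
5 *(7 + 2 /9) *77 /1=25025 /9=2780.56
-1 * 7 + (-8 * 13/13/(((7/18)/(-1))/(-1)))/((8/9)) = -211/7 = -30.14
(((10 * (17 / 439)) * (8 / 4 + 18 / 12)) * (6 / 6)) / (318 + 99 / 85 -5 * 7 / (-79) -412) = -3995425 / 272361746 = -0.01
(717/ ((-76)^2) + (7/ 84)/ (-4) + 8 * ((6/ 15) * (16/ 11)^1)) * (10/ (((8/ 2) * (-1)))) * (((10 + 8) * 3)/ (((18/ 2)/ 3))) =-6801627/ 31768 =-214.10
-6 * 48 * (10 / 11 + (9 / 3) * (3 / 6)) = -7632 / 11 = -693.82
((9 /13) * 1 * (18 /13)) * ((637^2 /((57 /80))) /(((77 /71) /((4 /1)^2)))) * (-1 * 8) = -13466234880 /209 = -64431745.84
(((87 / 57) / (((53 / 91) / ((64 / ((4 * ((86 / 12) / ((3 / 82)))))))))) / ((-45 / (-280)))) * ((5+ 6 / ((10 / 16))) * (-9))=-1553505408 / 8876705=-175.01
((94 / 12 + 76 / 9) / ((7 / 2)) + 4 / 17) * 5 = 26165 / 1071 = 24.43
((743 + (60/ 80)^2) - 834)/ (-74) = 1447/ 1184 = 1.22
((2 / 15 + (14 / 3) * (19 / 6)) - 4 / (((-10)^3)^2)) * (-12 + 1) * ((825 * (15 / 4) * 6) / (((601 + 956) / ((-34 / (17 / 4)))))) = 4059548911 / 259500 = 15643.73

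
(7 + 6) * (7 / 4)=91 / 4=22.75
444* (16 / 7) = 1014.86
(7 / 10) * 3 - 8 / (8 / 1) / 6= 1.93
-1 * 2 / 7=-2 / 7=-0.29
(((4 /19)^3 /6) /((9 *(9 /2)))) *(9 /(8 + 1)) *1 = 64 /1666737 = 0.00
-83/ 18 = -4.61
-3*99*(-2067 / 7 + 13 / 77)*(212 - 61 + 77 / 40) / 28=938268279 / 1960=478708.31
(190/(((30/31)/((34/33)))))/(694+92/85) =851105/2924559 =0.29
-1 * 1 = -1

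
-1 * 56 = -56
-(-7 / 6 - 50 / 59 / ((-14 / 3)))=0.99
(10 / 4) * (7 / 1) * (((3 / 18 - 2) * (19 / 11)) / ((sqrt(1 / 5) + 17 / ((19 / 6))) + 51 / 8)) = -75178250 / 15908021 + 3841040 * sqrt(5) / 47724063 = -4.55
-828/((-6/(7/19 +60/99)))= 28106/209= 134.48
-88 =-88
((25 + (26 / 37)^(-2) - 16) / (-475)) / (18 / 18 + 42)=-7453 / 13807300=-0.00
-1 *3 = -3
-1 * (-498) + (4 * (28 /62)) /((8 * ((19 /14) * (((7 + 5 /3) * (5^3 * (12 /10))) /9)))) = 190659741 /382850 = 498.00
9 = 9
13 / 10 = 1.30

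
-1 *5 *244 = -1220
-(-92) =92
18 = 18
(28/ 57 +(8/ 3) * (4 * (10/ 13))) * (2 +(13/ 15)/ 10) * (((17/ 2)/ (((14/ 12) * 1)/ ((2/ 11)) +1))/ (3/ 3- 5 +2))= -5714754/ 549575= -10.40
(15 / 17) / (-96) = -5 / 544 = -0.01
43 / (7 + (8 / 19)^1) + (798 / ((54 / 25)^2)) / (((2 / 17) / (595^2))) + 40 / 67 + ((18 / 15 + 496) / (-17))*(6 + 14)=26781543617459525 / 52034076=514692403.06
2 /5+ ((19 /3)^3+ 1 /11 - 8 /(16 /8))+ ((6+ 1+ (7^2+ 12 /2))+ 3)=468559 /1485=315.53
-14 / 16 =-7 / 8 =-0.88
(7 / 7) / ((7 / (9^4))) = 937.29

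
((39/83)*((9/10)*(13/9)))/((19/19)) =507/830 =0.61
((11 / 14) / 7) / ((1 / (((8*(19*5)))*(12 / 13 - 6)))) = -275880 / 637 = -433.09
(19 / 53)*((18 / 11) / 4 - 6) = -2337 / 1166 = -2.00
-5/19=-0.26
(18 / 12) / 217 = 3 / 434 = 0.01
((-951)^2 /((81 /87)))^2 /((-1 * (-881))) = 8492450900761 /7929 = 1071062038.18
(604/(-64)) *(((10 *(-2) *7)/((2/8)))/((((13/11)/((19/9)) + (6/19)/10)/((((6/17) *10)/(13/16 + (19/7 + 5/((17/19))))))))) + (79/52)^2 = 257491096141/74362704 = 3462.64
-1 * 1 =-1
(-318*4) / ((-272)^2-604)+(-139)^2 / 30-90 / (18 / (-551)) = 124709897 / 36690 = 3399.02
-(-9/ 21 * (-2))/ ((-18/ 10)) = 10/ 21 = 0.48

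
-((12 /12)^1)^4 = -1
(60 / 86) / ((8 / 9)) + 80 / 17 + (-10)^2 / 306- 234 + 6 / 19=-113934235 / 500004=-227.87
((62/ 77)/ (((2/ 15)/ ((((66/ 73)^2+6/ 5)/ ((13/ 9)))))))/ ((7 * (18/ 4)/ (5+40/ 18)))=1.93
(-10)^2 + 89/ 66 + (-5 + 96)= 12695/ 66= 192.35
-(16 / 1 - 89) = 73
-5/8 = -0.62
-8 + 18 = 10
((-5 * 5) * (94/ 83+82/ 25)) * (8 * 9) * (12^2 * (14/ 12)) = -110750976/ 83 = -1334349.11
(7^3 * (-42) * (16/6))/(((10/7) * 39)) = -134456/195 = -689.52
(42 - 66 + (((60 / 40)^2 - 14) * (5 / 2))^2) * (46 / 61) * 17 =20992399 / 1952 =10754.30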